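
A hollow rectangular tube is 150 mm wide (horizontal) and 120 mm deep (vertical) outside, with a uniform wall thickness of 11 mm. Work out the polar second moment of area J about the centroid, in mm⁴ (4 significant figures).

Break the section into simple shapes (no overlaps), measuring from the bottom-left corner of the bounding box.
Outer rectangle: 150 × 120, A = 18 000 mm², y = 60 mm, Ī = 21 600 000 mm⁴.
Inner void (subtracted): 128 × 98, A = 12 544 mm², y = 60 mm, Ī = 10 039 381 mm⁴.
By symmetry the centroid is at mid-height, ȳ = 60 mm.
All pieces are centred on the centroidal x-axis, so I = ΣĪ (holes subtracted) = 11 560 619 mm⁴.
Repeating about the centroidal y-axis gives I_y = 16 623 259 mm⁴.
Polar second moment: J = I_x + I_y = 28 183 877 mm⁴.

J ≈ 2.818 × 10⁷ mm⁴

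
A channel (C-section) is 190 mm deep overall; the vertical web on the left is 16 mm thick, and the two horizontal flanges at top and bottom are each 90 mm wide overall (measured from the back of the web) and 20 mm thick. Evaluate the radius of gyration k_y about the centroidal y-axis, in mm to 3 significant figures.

k_y ≈ 27.2 mm

Break the section into simple shapes (no overlaps), measuring from the bottom-left corner of the bounding box.
Web: 16 × 190, A = 3 040 mm², x = 8 mm, Ī = 64 853 mm⁴.
Top flange (beyond web): 74 × 20, A = 1 480 mm², x = 53 mm, Ī = 675 373 mm⁴.
Bottom flange (beyond web): 74 × 20, A = 1 480 mm², x = 53 mm, Ī = 675 373 mm⁴.
Centroid: x̄ = ΣA·x / ΣA = 30.2 mm.
Transfer each piece to the centroidal y-axis using Ī + A·d² with d = x − 30.2:
  web: d = -22.2 mm → contributes +1 563 087 mm⁴
  top flange (beyond web): d = 22.8 mm → contributes +1 444 737 mm⁴
  bottom flange (beyond web): d = 22.8 mm → contributes +1 444 737 mm⁴
Total I = 4 452 560 mm⁴.
Radius of gyration: k = √(I/A) = √(4 452 560 / 6 000) = 27.241 mm.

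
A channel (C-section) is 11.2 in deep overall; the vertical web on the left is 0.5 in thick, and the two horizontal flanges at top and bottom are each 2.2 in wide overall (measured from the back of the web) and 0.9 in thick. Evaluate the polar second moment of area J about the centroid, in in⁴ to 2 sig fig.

Treat the section as a set of non-overlapping primitives; coordinates are from the bounding-box lower-left.
Web: 0.5 × 11.2, A = 5.6 in², y = 5.6 in, Ī = 58.54 in⁴.
Top flange (beyond web): 1.7 × 0.9, A = 1.53 in², y = 10.75 in, Ī = 0.1033 in⁴.
Bottom flange (beyond web): 1.7 × 0.9, A = 1.53 in², y = 0.45 in, Ī = 0.1033 in⁴.
By symmetry the centroid is at mid-height, ȳ = 5.6 in.
Transfer each piece to the centroidal x-axis using Ī + A·d² with d = y − 5.6:
  web: d = 0 in → contributes +58.54 in⁴
  top flange (beyond web): d = 5.15 in → contributes +40.68 in⁴
  bottom flange (beyond web): d = -5.15 in → contributes +40.68 in⁴
Total I = 139.9 in⁴.
For the y-axis: x̄ = 0.6387 in.
Repeating about the centroidal y-axis gives I_y = 3.248 in⁴.
Polar second moment: J = I_x + I_y = 143.2 in⁴.

J ≈ 140 in⁴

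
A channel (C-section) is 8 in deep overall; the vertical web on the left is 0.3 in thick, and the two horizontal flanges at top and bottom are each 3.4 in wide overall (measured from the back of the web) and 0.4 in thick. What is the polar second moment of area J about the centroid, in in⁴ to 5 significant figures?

Break the section into simple shapes (no overlaps), measuring from the bottom-left corner of the bounding box.
Web: 0.3 × 8, A = 2.4 in², y = 4 in, Ī = 12.8 in⁴.
Top flange (beyond web): 3.1 × 0.4, A = 1.24 in², y = 7.8 in, Ī = 0.01653333 in⁴.
Bottom flange (beyond web): 3.1 × 0.4, A = 1.24 in², y = 0.2 in, Ī = 0.01653333 in⁴.
By symmetry the centroid is at mid-height, ȳ = 4 in.
Transfer each piece to the centroidal x-axis using Ī + A·d² with d = y − 4:
  web: d = 0 in → contributes +12.8 in⁴
  top flange (beyond web): d = 3.8 in → contributes +17.92213 in⁴
  bottom flange (beyond web): d = -3.8 in → contributes +17.92213 in⁴
Total I = 48.64427 in⁴.
For the y-axis: x̄ = 1.013934 in.
Repeating about the centroidal y-axis gives I_y = 5.528919 in⁴.
Polar second moment: J = I_x + I_y = 54.17319 in⁴.

J ≈ 54.173 in⁴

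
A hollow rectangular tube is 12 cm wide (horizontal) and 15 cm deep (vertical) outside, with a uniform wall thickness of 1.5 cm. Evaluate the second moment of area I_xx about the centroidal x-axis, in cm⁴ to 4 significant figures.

I_xx ≈ 2079 cm⁴

Break the section into simple shapes (no overlaps), measuring from the bottom-left corner of the bounding box.
Outer rectangle: 12 × 15, A = 180 cm², y = 7.5 cm, Ī = 3 375 cm⁴.
Inner void (subtracted): 9 × 12, A = 108 cm², y = 7.5 cm, Ī = 1 296 cm⁴.
By symmetry the centroid is at mid-height, ȳ = 7.5 cm.
All pieces are centred on the centroidal x-axis, so I = ΣĪ (holes subtracted) = 2 079 cm⁴.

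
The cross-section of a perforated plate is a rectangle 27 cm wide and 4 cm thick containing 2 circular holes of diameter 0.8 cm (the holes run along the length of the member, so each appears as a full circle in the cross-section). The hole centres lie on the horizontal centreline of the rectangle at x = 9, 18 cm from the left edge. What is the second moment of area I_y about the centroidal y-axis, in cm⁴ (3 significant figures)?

I_y ≈ 6540 cm⁴

Treat the section as a set of non-overlapping primitives; coordinates are from the bounding-box lower-left.
Plate: 27 × 4, A = 108 cm², x = 13.5 cm, Ī = 6 561 cm⁴.
Hole 1 (subtracted): ⌀0.8, A = 0.50265 cm², x = 9 cm, Ī = 0.020106 cm⁴.
Hole 2 (subtracted): ⌀0.8, A = 0.50265 cm², x = 18 cm, Ī = 0.020106 cm⁴.
By symmetry the centroid is at mid-width, x̄ = 13.5 cm.
Transfer each piece to the centroidal y-axis using Ī + A·d² with d = x − 13.5:
  plate: d = 0 cm → contributes +6 561 cm⁴
  hole 1: d = -4.5 cm → contributes −10.199 cm⁴
  hole 2: d = 4.5 cm → contributes −10.199 cm⁴
Total I = 6540.6 cm⁴.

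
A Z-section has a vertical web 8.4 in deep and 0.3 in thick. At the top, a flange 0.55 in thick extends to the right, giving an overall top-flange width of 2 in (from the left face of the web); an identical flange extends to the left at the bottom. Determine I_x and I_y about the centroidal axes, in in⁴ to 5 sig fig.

I_x ≈ 43.673 in⁴, I_y ≈ 2.3393 in⁴

Treat the section as a set of non-overlapping primitives; coordinates are from the bounding-box lower-left.
Web: 0.3 × 8.4, A = 2.52 in², y = 4.2 in, Ī = 14.8176 in⁴.
Top flange (beyond web): 1.7 × 0.55, A = 0.935 in², y = 8.125 in, Ī = 0.02356979 in⁴.
Bottom flange (beyond web): 1.7 × 0.55, A = 0.935 in², y = 0.275 in, Ī = 0.02356979 in⁴.
Centroid: ȳ = ΣA·y / ΣA = 4.2 in.
Transfer each piece to the centroidal x-axis using Ī + A·d² with d = y − 4.2:
  web: d = 0 in → contributes +14.8176 in⁴
  top flange (beyond web): d = 3.925 in → contributes +14.42783 in⁴
  bottom flange (beyond web): d = -3.925 in → contributes +14.42783 in⁴
Total I = 43.67326 in⁴.
For the y-axis: x̄ = 1.85 in.
Repeating about the centroidal y-axis gives I_y = 2.339258 in⁴.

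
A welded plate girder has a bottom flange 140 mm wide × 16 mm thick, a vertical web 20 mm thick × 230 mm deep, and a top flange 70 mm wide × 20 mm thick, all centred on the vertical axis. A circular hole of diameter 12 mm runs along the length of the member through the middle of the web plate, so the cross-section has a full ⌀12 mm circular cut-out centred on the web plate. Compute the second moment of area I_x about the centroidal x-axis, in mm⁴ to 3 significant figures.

I_x ≈ 7.49 × 10⁷ mm⁴

Break the section into simple shapes (no overlaps), measuring from the bottom-left corner of the bounding box.
Bottom plate: 140 × 16, A = 2 240 mm², y = 8 mm, Ī = 47 787 mm⁴.
Web plate: 20 × 230, A = 4 600 mm², y = 131 mm, Ī = 20 278 333 mm⁴.
Top plate: 70 × 20, A = 1 400 mm², y = 256 mm, Ī = 46 667 mm⁴.
Hole (subtracted): ⌀12, A = 113.1 mm², y = 131 mm, Ī = 1017.9 mm⁴.
Centroid: ȳ = ΣA·y / ΣA = 118.63 mm.
Transfer each piece to the centroidal x-axis using Ī + A·d² with d = y − 118.63:
  bottom plate: d = -110.63 mm → contributes +27 463 737 mm⁴
  web plate: d = 12.369 mm → contributes +20 982 074 mm⁴
  top plate: d = 137.37 mm → contributes +26 464 927 mm⁴
  hole: d = 12.369 mm → contributes −18 320 mm⁴
Total I = 74 892 417 mm⁴.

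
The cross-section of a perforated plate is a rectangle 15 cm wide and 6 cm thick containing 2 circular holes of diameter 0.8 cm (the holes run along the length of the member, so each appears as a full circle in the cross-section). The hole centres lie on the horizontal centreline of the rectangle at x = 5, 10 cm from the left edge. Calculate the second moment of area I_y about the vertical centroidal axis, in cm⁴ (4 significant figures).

Break the section into simple shapes (no overlaps), measuring from the bottom-left corner of the bounding box.
Plate: 15 × 6, A = 90 cm², x = 7.5 cm, Ī = 1687.5 cm⁴.
Hole 1 (subtracted): ⌀0.8, A = 0.502655 cm², x = 5 cm, Ī = 0.0201062 cm⁴.
Hole 2 (subtracted): ⌀0.8, A = 0.502655 cm², x = 10 cm, Ī = 0.0201062 cm⁴.
By symmetry the centroid is at mid-width, x̄ = 7.5 cm.
Transfer each piece to the vertical centroidal axis using Ī + A·d² with d = x − 7.5:
  plate: d = 0 cm → contributes +1687.5 cm⁴
  hole 1: d = -2.5 cm → contributes −3.1617 cm⁴
  hole 2: d = 2.5 cm → contributes −3.1617 cm⁴
Total I = 1681.18 cm⁴.

I_y ≈ 1681 cm⁴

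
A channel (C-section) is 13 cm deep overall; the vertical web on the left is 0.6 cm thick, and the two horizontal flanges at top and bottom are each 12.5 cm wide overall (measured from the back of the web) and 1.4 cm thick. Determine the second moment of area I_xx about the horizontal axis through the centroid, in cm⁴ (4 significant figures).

Treat the section as a set of non-overlapping primitives; coordinates are from the bounding-box lower-left.
Web: 0.6 × 13, A = 7.8 cm², y = 6.5 cm, Ī = 109.85 cm⁴.
Top flange (beyond web): 11.9 × 1.4, A = 16.66 cm², y = 12.3 cm, Ī = 2.72113 cm⁴.
Bottom flange (beyond web): 11.9 × 1.4, A = 16.66 cm², y = 0.7 cm, Ī = 2.72113 cm⁴.
By symmetry the centroid is at mid-height, ȳ = 6.5 cm.
Transfer each piece to the horizontal axis through the centroid using Ī + A·d² with d = y − 6.5:
  web: d = 0 cm → contributes +109.85 cm⁴
  top flange (beyond web): d = 5.8 cm → contributes +563.164 cm⁴
  bottom flange (beyond web): d = -5.8 cm → contributes +563.164 cm⁴
Total I = 1236.18 cm⁴.

I_xx ≈ 1236 cm⁴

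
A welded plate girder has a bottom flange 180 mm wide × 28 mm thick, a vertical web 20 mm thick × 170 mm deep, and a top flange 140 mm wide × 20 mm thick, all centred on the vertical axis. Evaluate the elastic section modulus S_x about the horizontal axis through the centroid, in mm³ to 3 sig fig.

S_x ≈ 6.24 × 10⁵ mm³

Decompose the section into non-overlapping parts with the origin at the bottom-left of its bounding rectangle.
Bottom plate: 180 × 28, A = 5 040 mm², y = 14 mm, Ī = 329 280 mm⁴.
Web plate: 20 × 170, A = 3 400 mm², y = 113 mm, Ī = 8 188 333 mm⁴.
Top plate: 140 × 20, A = 2 800 mm², y = 208 mm, Ī = 93 333 mm⁴.
Centroid: ȳ = ΣA·y / ΣA = 92.274 mm.
Transfer each piece to the horizontal axis through the centroid using Ī + A·d² with d = y − 92.274:
  bottom plate: d = -78.274 mm → contributes +31 208 465 mm⁴
  web plate: d = 20.726 mm → contributes +9 648 858 mm⁴
  top plate: d = 115.73 mm → contributes +37 592 339 mm⁴
Total I = 78 449 663 mm⁴.
Extreme fibre distance c = 125.73 mm; S = I/c = 623 973 mm³.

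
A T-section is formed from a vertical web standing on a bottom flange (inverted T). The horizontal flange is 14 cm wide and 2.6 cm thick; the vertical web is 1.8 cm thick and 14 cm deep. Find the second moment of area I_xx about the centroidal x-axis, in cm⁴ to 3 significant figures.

Split into non-overlapping primitives; take the origin at the lower-left of the bounding box.
Flange: 14 × 2.6, A = 36.4 cm², y = 1.3 cm, Ī = 20.505 cm⁴.
Web: 1.8 × 14, A = 25.2 cm², y = 9.6 cm, Ī = 411.6 cm⁴.
Centroid: ȳ = ΣA·y / ΣA = 4.6955 cm.
Transfer each piece to the centroidal x-axis using Ī + A·d² with d = y − 4.6955:
  flange: d = -3.3955 cm → contributes +440.16 cm⁴
  web: d = 4.9045 cm → contributes +1017.8 cm⁴
Total I = 1457.9 cm⁴.

I_xx ≈ 1460 cm⁴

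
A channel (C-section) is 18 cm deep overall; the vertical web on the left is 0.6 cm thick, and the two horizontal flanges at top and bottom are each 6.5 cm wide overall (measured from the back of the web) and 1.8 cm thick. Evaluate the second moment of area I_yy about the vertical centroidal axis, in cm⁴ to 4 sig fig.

Split into non-overlapping primitives; take the origin at the lower-left of the bounding box.
Web: 0.6 × 18, A = 10.8 cm², x = 0.3 cm, Ī = 0.324 cm⁴.
Top flange (beyond web): 5.9 × 1.8, A = 10.62 cm², x = 3.55 cm, Ī = 30.8069 cm⁴.
Bottom flange (beyond web): 5.9 × 1.8, A = 10.62 cm², x = 3.55 cm, Ī = 30.8069 cm⁴.
Centroid: x̄ = ΣA·x / ΣA = 2.45449 cm.
Transfer each piece to the vertical centroidal axis using Ī + A·d² with d = x − 2.45449:
  web: d = -2.15449 cm → contributes +50.4559 cm⁴
  top flange (beyond web): d = 1.09551 cm → contributes +43.5523 cm⁴
  bottom flange (beyond web): d = 1.09551 cm → contributes +43.5523 cm⁴
Total I = 137.56 cm⁴.

I_yy ≈ 137.6 cm⁴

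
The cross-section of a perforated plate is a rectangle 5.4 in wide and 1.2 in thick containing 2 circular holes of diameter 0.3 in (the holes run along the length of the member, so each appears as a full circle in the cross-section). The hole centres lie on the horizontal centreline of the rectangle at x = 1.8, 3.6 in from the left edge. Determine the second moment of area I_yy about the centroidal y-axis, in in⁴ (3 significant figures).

I_yy ≈ 15.6 in⁴

Split into non-overlapping primitives; take the origin at the lower-left of the bounding box.
Plate: 5.4 × 1.2, A = 6.48 in², x = 2.7 in, Ī = 15.746 in⁴.
Hole 1 (subtracted): ⌀0.3, A = 0.070686 in², x = 1.8 in, Ī = 0.00039761 in⁴.
Hole 2 (subtracted): ⌀0.3, A = 0.070686 in², x = 3.6 in, Ī = 0.00039761 in⁴.
By symmetry the centroid is at mid-width, x̄ = 2.7 in.
Transfer each piece to the centroidal y-axis using Ī + A·d² with d = x − 2.7:
  plate: d = 0 in → contributes +15.746 in⁴
  hole 1: d = -0.9 in → contributes −0.057653 in⁴
  hole 2: d = 0.9 in → contributes −0.057653 in⁴
Total I = 15.631 in⁴.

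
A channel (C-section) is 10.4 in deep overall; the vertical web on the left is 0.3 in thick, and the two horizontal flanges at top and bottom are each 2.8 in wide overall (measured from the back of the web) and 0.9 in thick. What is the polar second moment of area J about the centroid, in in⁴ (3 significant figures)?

Decompose the section into non-overlapping parts with the origin at the bottom-left of its bounding rectangle.
Web: 0.3 × 10.4, A = 3.12 in², y = 5.2 in, Ī = 28.122 in⁴.
Top flange (beyond web): 2.5 × 0.9, A = 2.25 in², y = 9.95 in, Ī = 0.15188 in⁴.
Bottom flange (beyond web): 2.5 × 0.9, A = 2.25 in², y = 0.45 in, Ī = 0.15188 in⁴.
By symmetry the centroid is at mid-height, ȳ = 5.2 in.
Transfer each piece to the centroidal x-axis using Ī + A·d² with d = y − 5.2:
  web: d = 0 in → contributes +28.122 in⁴
  top flange (beyond web): d = 4.75 in → contributes +50.918 in⁴
  bottom flange (beyond web): d = -4.75 in → contributes +50.918 in⁴
Total I = 129.96 in⁴.
For the y-axis: x̄ = 0.97677 in.
Repeating about the centroidal y-axis gives I_y = 5.9785 in⁴.
Polar second moment: J = I_x + I_y = 135.94 in⁴.

J ≈ 136 in⁴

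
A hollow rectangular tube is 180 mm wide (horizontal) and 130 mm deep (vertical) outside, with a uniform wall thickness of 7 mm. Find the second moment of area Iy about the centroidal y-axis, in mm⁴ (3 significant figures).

Split into non-overlapping primitives; take the origin at the lower-left of the bounding box.
Outer rectangle: 180 × 130, A = 23 400 mm², x = 90 mm, Ī = 63 180 000 mm⁴.
Inner void (subtracted): 166 × 116, A = 19 256 mm², x = 90 mm, Ī = 44 218 195 mm⁴.
By symmetry the centroid is at mid-width, x̄ = 90 mm.
All pieces are centred on the centroidal y-axis, so I = ΣĪ (holes subtracted) = 18 961 805 mm⁴.

Iy ≈ 1.90 × 10⁷ mm⁴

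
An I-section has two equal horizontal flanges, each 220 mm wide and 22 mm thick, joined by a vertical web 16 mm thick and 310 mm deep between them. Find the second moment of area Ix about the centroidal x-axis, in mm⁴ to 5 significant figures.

Ix ≈ 3.0685 × 10⁸ mm⁴

Treat the section as a set of non-overlapping primitives; coordinates are from the bounding-box lower-left.
Bottom flange: 220 × 22, A = 4 840 mm², y = 11 mm, Ī = 195213.3 mm⁴.
Web: 16 × 310, A = 4 960 mm², y = 177 mm, Ī = 39 721 333 mm⁴.
Top flange: 220 × 22, A = 4 840 mm², y = 343 mm, Ī = 195213.3 mm⁴.
By symmetry the centroid is at mid-height, ȳ = 177 mm.
Transfer each piece to the centroidal x-axis using Ī + A·d² with d = y − 177:
  bottom flange: d = -166 mm → contributes +133 566 253 mm⁴
  web: d = 0 mm → contributes +39 721 333 mm⁴
  top flange: d = 166 mm → contributes +133 566 253 mm⁴
Total I = 306 853 840 mm⁴.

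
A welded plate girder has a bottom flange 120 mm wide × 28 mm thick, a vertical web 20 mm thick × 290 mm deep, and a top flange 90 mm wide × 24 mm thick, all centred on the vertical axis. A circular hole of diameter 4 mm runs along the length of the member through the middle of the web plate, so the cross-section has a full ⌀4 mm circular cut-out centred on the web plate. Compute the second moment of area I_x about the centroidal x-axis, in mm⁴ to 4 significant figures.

Break the section into simple shapes (no overlaps), measuring from the bottom-left corner of the bounding box.
Bottom plate: 120 × 28, A = 3 360 mm², y = 14 mm, Ī = 219 520 mm⁴.
Web plate: 20 × 290, A = 5 800 mm², y = 173 mm, Ī = 40 648 333 mm⁴.
Top plate: 90 × 24, A = 2 160 mm², y = 330 mm, Ī = 103 680 mm⁴.
Hole (subtracted): ⌀4, A = 12.5664 mm², y = 173 mm, Ī = 12.5664 mm⁴.
Centroid: ȳ = ΣA·y / ΣA = 155.744 mm.
Transfer each piece to the centroidal x-axis using Ī + A·d² with d = y − 155.744:
  bottom plate: d = -141.744 mm → contributes +67 726 585 mm⁴
  web plate: d = 17.2559 mm → contributes +42 375 378 mm⁴
  top plate: d = 174.256 mm → contributes +65 692 340 mm⁴
  hole: d = 17.2559 mm → contributes −3754.41 mm⁴
Total I = 175 790 549 mm⁴.

I_x ≈ 1.758 × 10⁸ mm⁴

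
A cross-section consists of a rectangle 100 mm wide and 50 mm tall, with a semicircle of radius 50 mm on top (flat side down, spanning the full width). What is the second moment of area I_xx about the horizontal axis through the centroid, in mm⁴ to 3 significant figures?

I_xx ≈ 6.43 × 10⁶ mm⁴

Decompose the section into non-overlapping parts with the origin at the bottom-left of its bounding rectangle.
Rectangular body: 100 × 50, A = 5 000 mm², y = 25 mm, Ī = 1 041 667 mm⁴.
Semicircular cap: semicircle r = 50, A = 3 927 mm², y = 71.221 mm, Ī = 685 981 mm⁴.
Centroid: ȳ = ΣA·y / ΣA = 45.333 mm.
Transfer each piece to the horizontal axis through the centroid using Ī + A·d² with d = y − 45.333:
  rectangular body: d = -20.333 mm → contributes +3 108 721 mm⁴
  semicircular cap: d = 25.888 mm → contributes +3 317 836 mm⁴
Total I = 6 426 557 mm⁴.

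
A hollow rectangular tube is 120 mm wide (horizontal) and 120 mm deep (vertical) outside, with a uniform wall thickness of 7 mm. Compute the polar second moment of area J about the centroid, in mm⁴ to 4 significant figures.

J ≈ 1.352 × 10⁷ mm⁴

Treat the section as a set of non-overlapping primitives; coordinates are from the bounding-box lower-left.
Outer rectangle: 120 × 120, A = 14 400 mm², y = 60 mm, Ī = 17 280 000 mm⁴.
Inner void (subtracted): 106 × 106, A = 11 236 mm², y = 60 mm, Ī = 10 520 641 mm⁴.
By symmetry the centroid is at mid-height, ȳ = 60 mm.
All pieces are centred on the centroidal x-axis, so I = ΣĪ (holes subtracted) = 6 759 359 mm⁴.
Repeating about the centroidal y-axis gives I_y = 6 759 359 mm⁴.
Polar second moment: J = I_x + I_y = 13 518 717 mm⁴.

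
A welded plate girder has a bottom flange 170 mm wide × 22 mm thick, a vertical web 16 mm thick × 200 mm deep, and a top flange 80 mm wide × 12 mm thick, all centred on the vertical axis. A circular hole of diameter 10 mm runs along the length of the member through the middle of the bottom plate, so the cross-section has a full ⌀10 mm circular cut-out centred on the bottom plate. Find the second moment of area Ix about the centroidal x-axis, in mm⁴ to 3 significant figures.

Break the section into simple shapes (no overlaps), measuring from the bottom-left corner of the bounding box.
Bottom plate: 170 × 22, A = 3 740 mm², y = 11 mm, Ī = 150 847 mm⁴.
Web plate: 16 × 200, A = 3 200 mm², y = 122 mm, Ī = 10 666 667 mm⁴.
Top plate: 80 × 12, A = 960 mm², y = 228 mm, Ī = 11 520 mm⁴.
Hole (subtracted): ⌀10, A = 78.54 mm², y = 11 mm, Ī = 490.87 mm⁴.
Centroid: ȳ = ΣA·y / ΣA = 83.048 mm.
Transfer each piece to the centroidal x-axis using Ī + A·d² with d = y − 83.048:
  bottom plate: d = -72.048 mm → contributes +19 564 827 mm⁴
  web plate: d = 38.952 mm → contributes +15 521 911 mm⁴
  top plate: d = 144.95 mm → contributes +20 182 179 mm⁴
  hole: d = -72.048 mm → contributes −408 184 mm⁴
Total I = 54 860 734 mm⁴.

Ix ≈ 5.49 × 10⁷ mm⁴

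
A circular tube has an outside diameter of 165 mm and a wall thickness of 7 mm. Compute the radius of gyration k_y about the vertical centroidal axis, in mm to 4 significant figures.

Treat the section as a set of non-overlapping primitives; coordinates are from the bounding-box lower-left.
Outer circle: ⌀165, A = 21382.5 mm², x = 82.5 mm, Ī = 36 383 601 mm⁴.
Bore (subtracted): ⌀151, A = 17907.9 mm², x = 82.5 mm, Ī = 25 519 825 mm⁴.
By symmetry the centroid is at mid-width, x̄ = 82.5 mm.
All pieces are centred on the vertical centroidal axis, so I = ΣĪ (holes subtracted) = 10 863 776 mm⁴.
Radius of gyration: k = √(I/A) = √(10 863 776 / 3474.6) = 55.9162 mm.

k_y ≈ 55.92 mm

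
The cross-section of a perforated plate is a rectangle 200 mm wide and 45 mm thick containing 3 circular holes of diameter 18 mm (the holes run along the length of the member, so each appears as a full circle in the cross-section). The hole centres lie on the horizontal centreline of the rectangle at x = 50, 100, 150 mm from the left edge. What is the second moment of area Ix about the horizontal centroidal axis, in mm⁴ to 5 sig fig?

Break the section into simple shapes (no overlaps), measuring from the bottom-left corner of the bounding box.
Plate: 200 × 45, A = 9 000 mm², y = 22.5 mm, Ī = 1 518 750 mm⁴.
Hole 1 (subtracted): ⌀18, A = 254.469 mm², y = 22.5 mm, Ī = 5152.997 mm⁴.
Hole 2 (subtracted): ⌀18, A = 254.469 mm², y = 22.5 mm, Ī = 5152.997 mm⁴.
Hole 3 (subtracted): ⌀18, A = 254.469 mm², y = 22.5 mm, Ī = 5152.997 mm⁴.
By symmetry the centroid is at mid-height, ȳ = 22.5 mm.
All pieces are centred on the horizontal centroidal axis, so I = ΣĪ (holes subtracted) = 1 503 291 mm⁴.

Ix ≈ 1.5033 × 10⁶ mm⁴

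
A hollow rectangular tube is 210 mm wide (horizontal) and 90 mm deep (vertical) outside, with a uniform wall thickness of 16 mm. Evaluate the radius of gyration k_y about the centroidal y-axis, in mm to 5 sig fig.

Treat the section as a set of non-overlapping primitives; coordinates are from the bounding-box lower-left.
Outer rectangle: 210 × 90, A = 18 900 mm², x = 105 mm, Ī = 69 457 500 mm⁴.
Inner void (subtracted): 178 × 58, A = 10 324 mm², x = 105 mm, Ī = 27 258 801 mm⁴.
By symmetry the centroid is at mid-width, x̄ = 105 mm.
All pieces are centred on the centroidal y-axis, so I = ΣĪ (holes subtracted) = 42 198 699 mm⁴.
Radius of gyration: k = √(I/A) = √(42 198 699 / 8 576) = 70.14668 mm.

k_y ≈ 70.147 mm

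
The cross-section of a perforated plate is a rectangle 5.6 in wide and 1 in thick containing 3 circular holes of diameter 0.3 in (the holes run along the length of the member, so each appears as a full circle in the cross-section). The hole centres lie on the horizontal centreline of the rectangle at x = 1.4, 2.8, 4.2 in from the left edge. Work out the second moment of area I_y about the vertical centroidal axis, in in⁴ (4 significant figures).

Split into non-overlapping primitives; take the origin at the lower-left of the bounding box.
Plate: 5.6 × 1, A = 5.6 in², x = 2.8 in, Ī = 14.6347 in⁴.
Hole 1 (subtracted): ⌀0.3, A = 0.0706858 in², x = 1.4 in, Ī = 0.000397608 in⁴.
Hole 2 (subtracted): ⌀0.3, A = 0.0706858 in², x = 2.8 in, Ī = 0.000397608 in⁴.
Hole 3 (subtracted): ⌀0.3, A = 0.0706858 in², x = 4.2 in, Ī = 0.000397608 in⁴.
By symmetry the centroid is at mid-width, x̄ = 2.8 in.
Transfer each piece to the vertical centroidal axis using Ī + A·d² with d = x − 2.8:
  plate: d = 0 in → contributes +14.6347 in⁴
  hole 1: d = -1.4 in → contributes −0.138942 in⁴
  hole 2: d = 0 in → contributes −0.000397608 in⁴
  hole 3: d = 1.4 in → contributes −0.138942 in⁴
Total I = 14.3564 in⁴.

I_y ≈ 14.36 in⁴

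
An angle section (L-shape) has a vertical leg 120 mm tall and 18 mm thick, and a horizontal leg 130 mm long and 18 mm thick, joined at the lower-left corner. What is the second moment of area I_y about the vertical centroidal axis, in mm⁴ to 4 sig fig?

I_y ≈ 6.571 × 10⁶ mm⁴

Decompose the section into non-overlapping parts with the origin at the bottom-left of its bounding rectangle.
Vertical leg: 18 × 120, A = 2 160 mm², x = 9 mm, Ī = 58 320 mm⁴.
Horizontal leg (remainder): 112 × 18, A = 2 016 mm², x = 74 mm, Ī = 2 107 392 mm⁴.
Centroid: x̄ = ΣA·x / ΣA = 40.3793 mm.
Transfer each piece to the vertical centroidal axis using Ī + A·d² with d = x − 40.3793:
  vertical leg: d = -31.3793 mm → contributes +2 185 188 mm⁴
  horizontal leg (remainder): d = 33.6207 mm → contributes +4 386 179 mm⁴
Total I = 6 571 367 mm⁴.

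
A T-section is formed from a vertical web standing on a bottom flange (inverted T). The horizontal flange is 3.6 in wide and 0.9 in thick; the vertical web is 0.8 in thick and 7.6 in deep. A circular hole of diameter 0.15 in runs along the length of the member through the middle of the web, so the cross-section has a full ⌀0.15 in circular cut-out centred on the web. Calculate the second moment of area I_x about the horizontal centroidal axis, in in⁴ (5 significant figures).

Split into non-overlapping primitives; take the origin at the lower-left of the bounding box.
Flange: 3.6 × 0.9, A = 3.24 in², y = 0.45 in, Ī = 0.2187 in⁴.
Web: 0.8 × 7.6, A = 6.08 in², y = 4.7 in, Ī = 29.26507 in⁴.
Hole (subtracted): ⌀0.15, A = 0.01767146 in², y = 4.7 in, Ī = 0.00002485049 in⁴.
Centroid: ȳ = ΣA·y / ΣA = 3.219725 in.
Transfer each piece to the horizontal centroidal axis using Ī + A·d² with d = y − 3.219725:
  flange: d = -2.769725 in → contributes +25.07397 in⁴
  web: d = 1.480275 in → contributes +42.58764 in⁴
  hole: d = 1.480275 in → contributes −0.03874677 in⁴
Total I = 67.62286 in⁴.

I_x ≈ 67.623 in⁴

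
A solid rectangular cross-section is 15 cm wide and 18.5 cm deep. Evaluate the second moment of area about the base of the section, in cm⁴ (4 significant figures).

I_base ≈ 3.166 × 10⁴ cm⁴

The section: 15 × 18.5, A = 277.5 cm², y = 9.25 cm, Ī = 7914.53 cm⁴.
Transfer it to the bottom edge using Ī + A·d² with d = y − 0:
  the section: d = 9.25 cm → contributes +31658.1 cm⁴
Total I = 31658.1 cm⁴.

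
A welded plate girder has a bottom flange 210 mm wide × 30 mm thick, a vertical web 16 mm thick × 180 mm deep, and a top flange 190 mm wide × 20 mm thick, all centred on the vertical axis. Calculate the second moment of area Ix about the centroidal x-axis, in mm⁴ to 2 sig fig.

Ix ≈ 1.1 × 10⁸ mm⁴

Split into non-overlapping primitives; take the origin at the lower-left of the bounding box.
Bottom plate: 210 × 30, A = 6 300 mm², y = 15 mm, Ī = 472 500 mm⁴.
Web plate: 16 × 180, A = 2 880 mm², y = 120 mm, Ī = 7 776 000 mm⁴.
Top plate: 190 × 20, A = 3 800 mm², y = 220 mm, Ī = 126 667 mm⁴.
Centroid: ȳ = ΣA·y / ΣA = 98.31 mm.
Transfer each piece to the centroidal x-axis using Ī + A·d² with d = y − 98.31:
  bottom plate: d = -83.31 mm → contributes +44 200 931 mm⁴
  web plate: d = 21.69 mm → contributes +9 130 565 mm⁴
  top plate: d = 121.7 mm → contributes +56 396 221 mm⁴
Total I = 109 727 717 mm⁴.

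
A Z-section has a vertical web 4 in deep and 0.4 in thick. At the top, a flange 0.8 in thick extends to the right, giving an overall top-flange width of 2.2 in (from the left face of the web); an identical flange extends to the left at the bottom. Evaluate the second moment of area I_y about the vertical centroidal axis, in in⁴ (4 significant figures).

I_y ≈ 4.284 in⁴

Treat the section as a set of non-overlapping primitives; coordinates are from the bounding-box lower-left.
Web: 0.4 × 4, A = 1.6 in², x = 2 in, Ī = 0.0213333 in⁴.
Top flange (beyond web): 1.8 × 0.8, A = 1.44 in², x = 3.1 in, Ī = 0.3888 in⁴.
Bottom flange (beyond web): 1.8 × 0.8, A = 1.44 in², x = 0.9 in, Ī = 0.3888 in⁴.
Centroid: x̄ = ΣA·x / ΣA = 2 in.
Transfer each piece to the vertical centroidal axis using Ī + A·d² with d = x − 2:
  web: d = 0 in → contributes +0.0213333 in⁴
  top flange (beyond web): d = 1.1 in → contributes +2.1312 in⁴
  bottom flange (beyond web): d = -1.1 in → contributes +2.1312 in⁴
Total I = 4.28373 in⁴.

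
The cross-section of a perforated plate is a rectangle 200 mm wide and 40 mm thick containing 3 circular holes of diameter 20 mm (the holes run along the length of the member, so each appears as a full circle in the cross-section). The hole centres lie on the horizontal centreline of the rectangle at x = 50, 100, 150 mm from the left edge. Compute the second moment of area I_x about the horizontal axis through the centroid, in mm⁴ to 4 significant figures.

I_x ≈ 1.043 × 10⁶ mm⁴

Break the section into simple shapes (no overlaps), measuring from the bottom-left corner of the bounding box.
Plate: 200 × 40, A = 8 000 mm², y = 20 mm, Ī = 1 066 667 mm⁴.
Hole 1 (subtracted): ⌀20, A = 314.159 mm², y = 20 mm, Ī = 7853.98 mm⁴.
Hole 2 (subtracted): ⌀20, A = 314.159 mm², y = 20 mm, Ī = 7853.98 mm⁴.
Hole 3 (subtracted): ⌀20, A = 314.159 mm², y = 20 mm, Ī = 7853.98 mm⁴.
By symmetry the centroid is at mid-height, ȳ = 20 mm.
All pieces are centred on the horizontal axis through the centroid, so I = ΣĪ (holes subtracted) = 1 043 105 mm⁴.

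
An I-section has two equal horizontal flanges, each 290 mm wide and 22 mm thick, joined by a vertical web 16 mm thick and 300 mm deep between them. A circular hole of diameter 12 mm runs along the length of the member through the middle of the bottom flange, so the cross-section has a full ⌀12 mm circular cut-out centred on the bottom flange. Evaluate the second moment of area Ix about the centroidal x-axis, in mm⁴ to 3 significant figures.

Decompose the section into non-overlapping parts with the origin at the bottom-left of its bounding rectangle.
Bottom flange: 290 × 22, A = 6 380 mm², y = 11 mm, Ī = 257 327 mm⁴.
Web: 16 × 300, A = 4 800 mm², y = 172 mm, Ī = 36 000 000 mm⁴.
Top flange: 290 × 22, A = 6 380 mm², y = 333 mm, Ī = 257 327 mm⁴.
Hole (subtracted): ⌀12, A = 113.1 mm², y = 11 mm, Ī = 1017.9 mm⁴.
Centroid: ȳ = ΣA·y / ΣA = 173.04 mm.
Transfer each piece to the centroidal x-axis using Ī + A·d² with d = y − 173.04:
  bottom flange: d = -162.04 mm → contributes +167 784 314 mm⁴
  web: d = -1.0437 mm → contributes +36 005 228 mm⁴
  top flange: d = 159.96 mm → contributes +163 496 198 mm⁴
  hole: d = -162.04 mm → contributes −2 970 744 mm⁴
Total I = 364 314 996 mm⁴.

Ix ≈ 3.64 × 10⁸ mm⁴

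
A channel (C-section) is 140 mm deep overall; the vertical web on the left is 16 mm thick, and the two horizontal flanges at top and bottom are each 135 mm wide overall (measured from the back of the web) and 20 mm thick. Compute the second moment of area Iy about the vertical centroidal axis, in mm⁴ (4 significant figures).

Decompose the section into non-overlapping parts with the origin at the bottom-left of its bounding rectangle.
Web: 16 × 140, A = 2 240 mm², x = 8 mm, Ī = 47786.7 mm⁴.
Top flange (beyond web): 119 × 20, A = 2 380 mm², x = 75.5 mm, Ī = 2 808 598 mm⁴.
Bottom flange (beyond web): 119 × 20, A = 2 380 mm², x = 75.5 mm, Ī = 2 808 598 mm⁴.
Centroid: x̄ = ΣA·x / ΣA = 53.9 mm.
Transfer each piece to the vertical centroidal axis using Ī + A·d² with d = x − 53.9:
  web: d = -45.9 mm → contributes +4 767 041 mm⁴
  top flange (beyond web): d = 21.6 mm → contributes +3 919 011 mm⁴
  bottom flange (beyond web): d = 21.6 mm → contributes +3 919 011 mm⁴
Total I = 12 605 063 mm⁴.

Iy ≈ 1.261 × 10⁷ mm⁴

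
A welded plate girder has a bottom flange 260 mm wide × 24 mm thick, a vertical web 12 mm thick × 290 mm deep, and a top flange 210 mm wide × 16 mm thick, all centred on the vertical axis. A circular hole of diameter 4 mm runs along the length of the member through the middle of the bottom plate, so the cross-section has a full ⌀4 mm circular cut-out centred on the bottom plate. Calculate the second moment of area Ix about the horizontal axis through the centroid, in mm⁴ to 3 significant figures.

Ix ≈ 2.40 × 10⁸ mm⁴

Treat the section as a set of non-overlapping primitives; coordinates are from the bounding-box lower-left.
Bottom plate: 260 × 24, A = 6 240 mm², y = 12 mm, Ī = 299 520 mm⁴.
Web plate: 12 × 290, A = 3 480 mm², y = 169 mm, Ī = 24 389 000 mm⁴.
Top plate: 210 × 16, A = 3 360 mm², y = 322 mm, Ī = 71 680 mm⁴.
Hole (subtracted): ⌀4, A = 12.566 mm², y = 12 mm, Ī = 12.566 mm⁴.
Centroid: ȳ = ΣA·y / ΣA = 133.52 mm.
Transfer each piece to the horizontal axis through the centroid using Ī + A·d² with d = y − 133.52:
  bottom plate: d = -121.52 mm → contributes +92 446 923 mm⁴
  web plate: d = 35.48 mm → contributes +28 769 627 mm⁴
  top plate: d = 188.48 mm → contributes +119 434 177 mm⁴
  hole: d = -121.52 mm → contributes −185 583 mm⁴
Total I = 240 465 144 mm⁴.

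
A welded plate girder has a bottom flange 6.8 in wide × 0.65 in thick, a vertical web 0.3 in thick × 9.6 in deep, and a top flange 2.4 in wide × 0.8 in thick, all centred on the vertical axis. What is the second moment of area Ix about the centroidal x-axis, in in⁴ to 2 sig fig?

Ix ≈ 170 in⁴

Split into non-overlapping primitives; take the origin at the lower-left of the bounding box.
Bottom plate: 6.8 × 0.65, A = 4.42 in², y = 0.325 in, Ī = 0.1556 in⁴.
Web plate: 0.3 × 9.6, A = 2.88 in², y = 5.45 in, Ī = 22.12 in⁴.
Top plate: 2.4 × 0.8, A = 1.92 in², y = 10.65 in, Ī = 0.1024 in⁴.
Centroid: ȳ = ΣA·y / ΣA = 4.076 in.
Transfer each piece to the centroidal x-axis using Ī + A·d² with d = y − 4.076:
  bottom plate: d = -3.751 in → contributes +62.34 in⁴
  web plate: d = 1.374 in → contributes +27.56 in⁴
  top plate: d = 6.574 in → contributes +83.08 in⁴
Total I = 173 in⁴.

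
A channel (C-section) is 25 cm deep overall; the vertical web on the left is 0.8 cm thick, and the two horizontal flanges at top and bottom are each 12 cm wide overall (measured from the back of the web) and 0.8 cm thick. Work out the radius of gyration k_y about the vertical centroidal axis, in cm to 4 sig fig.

Decompose the section into non-overlapping parts with the origin at the bottom-left of its bounding rectangle.
Web: 0.8 × 25, A = 20 cm², x = 0.4 cm, Ī = 1.06667 cm⁴.
Top flange (beyond web): 11.2 × 0.8, A = 8.96 cm², x = 6.4 cm, Ī = 93.6619 cm⁴.
Bottom flange (beyond web): 11.2 × 0.8, A = 8.96 cm², x = 6.4 cm, Ī = 93.6619 cm⁴.
Centroid: x̄ = ΣA·x / ΣA = 3.23544 cm.
Transfer each piece to the vertical centroidal axis using Ī + A·d² with d = x − 3.23544:
  web: d = -2.83544 cm → contributes +161.861 cm⁴
  top flange (beyond web): d = 3.16456 cm → contributes +183.391 cm⁴
  bottom flange (beyond web): d = 3.16456 cm → contributes +183.391 cm⁴
Total I = 528.644 cm⁴.
Radius of gyration: k = √(I/A) = √(528.644 / 37.92) = 3.73377 cm.

k_y ≈ 3.734 cm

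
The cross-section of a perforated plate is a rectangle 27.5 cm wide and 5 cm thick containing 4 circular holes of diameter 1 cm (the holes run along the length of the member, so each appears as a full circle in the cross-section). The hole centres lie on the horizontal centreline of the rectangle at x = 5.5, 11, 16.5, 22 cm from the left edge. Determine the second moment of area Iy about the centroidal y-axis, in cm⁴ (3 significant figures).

Iy ≈ 8550 cm⁴

Decompose the section into non-overlapping parts with the origin at the bottom-left of its bounding rectangle.
Plate: 27.5 × 5, A = 137.5 cm², x = 13.75 cm, Ī = 8665.4 cm⁴.
Hole 1 (subtracted): ⌀1, A = 0.7854 cm², x = 5.5 cm, Ī = 0.049087 cm⁴.
Hole 2 (subtracted): ⌀1, A = 0.7854 cm², x = 11 cm, Ī = 0.049087 cm⁴.
Hole 3 (subtracted): ⌀1, A = 0.7854 cm², x = 16.5 cm, Ī = 0.049087 cm⁴.
Hole 4 (subtracted): ⌀1, A = 0.7854 cm², x = 22 cm, Ī = 0.049087 cm⁴.
By symmetry the centroid is at mid-width, x̄ = 13.75 cm.
Transfer each piece to the centroidal y-axis using Ī + A·d² with d = x − 13.75:
  plate: d = 0 cm → contributes +8665.4 cm⁴
  hole 1: d = -8.25 cm → contributes −53.505 cm⁴
  hole 2: d = -2.75 cm → contributes −5.9887 cm⁴
  hole 3: d = 2.75 cm → contributes −5.9887 cm⁴
  hole 4: d = 8.25 cm → contributes −53.505 cm⁴
Total I = 8546.4 cm⁴.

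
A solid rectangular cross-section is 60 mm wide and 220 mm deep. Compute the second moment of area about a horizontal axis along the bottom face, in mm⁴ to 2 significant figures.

The section: 60 × 220, A = 13 200 mm², y = 110 mm, Ī = 53 240 000 mm⁴.
Transfer it to the bottom edge using Ī + A·d² with d = y − 0:
  the section: d = 110 mm → contributes +212 960 000 mm⁴
Total I = 212 960 000 mm⁴.

I_base ≈ 2.1 × 10⁸ mm⁴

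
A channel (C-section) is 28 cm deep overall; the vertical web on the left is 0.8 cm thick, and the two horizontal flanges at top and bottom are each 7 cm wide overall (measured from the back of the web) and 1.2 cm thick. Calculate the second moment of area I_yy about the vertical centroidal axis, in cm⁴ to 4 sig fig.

I_yy ≈ 158.4 cm⁴

Split into non-overlapping primitives; take the origin at the lower-left of the bounding box.
Web: 0.8 × 28, A = 22.4 cm², x = 0.4 cm, Ī = 1.19467 cm⁴.
Top flange (beyond web): 6.2 × 1.2, A = 7.44 cm², x = 3.9 cm, Ī = 23.8328 cm⁴.
Bottom flange (beyond web): 6.2 × 1.2, A = 7.44 cm², x = 3.9 cm, Ī = 23.8328 cm⁴.
Centroid: x̄ = ΣA·x / ΣA = 1.797 cm.
Transfer each piece to the vertical centroidal axis using Ī + A·d² with d = x − 1.797:
  web: d = -1.397 cm → contributes +44.9104 cm⁴
  top flange (beyond web): d = 2.103 cm → contributes +56.7371 cm⁴
  bottom flange (beyond web): d = 2.103 cm → contributes +56.7371 cm⁴
Total I = 158.385 cm⁴.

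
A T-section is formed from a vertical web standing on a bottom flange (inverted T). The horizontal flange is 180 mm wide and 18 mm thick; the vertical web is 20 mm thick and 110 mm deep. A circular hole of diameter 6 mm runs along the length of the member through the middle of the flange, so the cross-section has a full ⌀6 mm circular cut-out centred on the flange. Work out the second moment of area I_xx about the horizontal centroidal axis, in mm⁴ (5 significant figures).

Decompose the section into non-overlapping parts with the origin at the bottom-left of its bounding rectangle.
Flange: 180 × 18, A = 3 240 mm², y = 9 mm, Ī = 87 480 mm⁴.
Web: 20 × 110, A = 2 200 mm², y = 73 mm, Ī = 2 218 333 mm⁴.
Hole (subtracted): ⌀6, A = 28.27433 mm², y = 9 mm, Ī = 63.61725 mm⁴.
Centroid: ȳ = ΣA·y / ΣA = 35.01758 mm.
Transfer each piece to the horizontal centroidal axis using Ī + A·d² with d = y − 35.01758:
  flange: d = -26.01758 mm → contributes +2 280 683 mm⁴
  web: d = 37.98242 mm → contributes +5 392 195 mm⁴
  hole: d = -26.01758 mm → contributes −19202.92 mm⁴
Total I = 7 653 675 mm⁴.

I_xx ≈ 7.6537 × 10⁶ mm⁴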